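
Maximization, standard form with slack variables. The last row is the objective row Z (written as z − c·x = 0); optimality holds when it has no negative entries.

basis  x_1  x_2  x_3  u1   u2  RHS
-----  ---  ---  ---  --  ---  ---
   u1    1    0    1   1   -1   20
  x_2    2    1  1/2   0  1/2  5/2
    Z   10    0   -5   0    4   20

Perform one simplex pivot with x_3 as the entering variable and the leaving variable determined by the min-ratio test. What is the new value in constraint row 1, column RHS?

Ratio test on column x_3 — row 1: 20/1 = 20; row 2: (5/2)/(1/2) = 5. Minimum is 5 at row 2 (x_2 leaves); pivot element 1/2.
Divide row 2 by 1/2; eliminate column x_3 from the other rows.
Row 1 update in column RHS: 20 − 1·5 = 15.

15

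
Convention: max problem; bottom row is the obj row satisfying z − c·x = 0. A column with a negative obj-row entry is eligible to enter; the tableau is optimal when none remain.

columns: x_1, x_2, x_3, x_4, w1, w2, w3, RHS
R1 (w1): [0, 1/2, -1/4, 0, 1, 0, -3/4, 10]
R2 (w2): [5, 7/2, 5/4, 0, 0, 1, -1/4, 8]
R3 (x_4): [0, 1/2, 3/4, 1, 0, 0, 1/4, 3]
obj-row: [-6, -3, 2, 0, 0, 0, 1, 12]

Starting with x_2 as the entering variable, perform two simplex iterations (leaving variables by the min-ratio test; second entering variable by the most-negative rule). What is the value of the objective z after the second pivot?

108/5

Ratio test on column x_2 — row 1: 10/(1/2) = 20; row 2: 8/(7/2) = 16/7; row 3: 3/(1/2) = 6. Minimum is 16/7 at row 2 (w2 leaves); pivot element 7/2.
Pivot on row 2; the obj-row RHS becomes 12 − (-3)·(16/7) = 132/7.
Next entering variable (most negative obj-row entry -12/7): x_1.
Ratio test on column x_1 — row 1: entry -5/7 ≤ 0; row 2: (16/7)/(10/7) = 8/5; row 3: entry -5/7 ≤ 0. Minimum is 8/5 at row 2 (x_2 leaves); pivot element 10/7.
After the second pivot the obj-row RHS is 132/7 − (-12/7)·(8/5) = 108/5.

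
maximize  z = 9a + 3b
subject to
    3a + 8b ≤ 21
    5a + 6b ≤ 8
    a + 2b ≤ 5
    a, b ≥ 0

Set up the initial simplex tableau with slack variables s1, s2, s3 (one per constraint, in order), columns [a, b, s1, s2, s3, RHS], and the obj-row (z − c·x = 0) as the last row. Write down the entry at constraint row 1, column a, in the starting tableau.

3

Constraint 1 has coefficient 3 on a.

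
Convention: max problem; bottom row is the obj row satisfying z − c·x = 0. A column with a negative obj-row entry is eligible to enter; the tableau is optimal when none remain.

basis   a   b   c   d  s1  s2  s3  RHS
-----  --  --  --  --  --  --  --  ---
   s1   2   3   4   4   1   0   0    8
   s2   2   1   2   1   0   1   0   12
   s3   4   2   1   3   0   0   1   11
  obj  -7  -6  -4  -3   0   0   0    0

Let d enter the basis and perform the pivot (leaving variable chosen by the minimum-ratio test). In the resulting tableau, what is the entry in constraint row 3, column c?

-2

Ratio test on column d — row 1: 8/4 = 2; row 2: 12/1 = 12; row 3: 11/3 = 11/3. Minimum is 2 at row 1 (s1 leaves); pivot element 4.
Divide row 1 by 4; eliminate column d from the other rows.
Row 3 update in column c: 1 − 3·1 = -2.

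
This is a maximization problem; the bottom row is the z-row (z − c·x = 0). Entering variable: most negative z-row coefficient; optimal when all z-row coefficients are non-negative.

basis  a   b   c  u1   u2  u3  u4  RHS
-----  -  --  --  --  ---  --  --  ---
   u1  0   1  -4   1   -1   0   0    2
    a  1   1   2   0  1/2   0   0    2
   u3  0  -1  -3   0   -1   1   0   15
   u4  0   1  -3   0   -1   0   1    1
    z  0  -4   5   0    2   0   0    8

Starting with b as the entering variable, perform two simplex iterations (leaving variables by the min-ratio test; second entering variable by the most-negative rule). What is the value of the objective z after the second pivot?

Ratio test on column b — row 1: 2/1 = 2; row 2: 2/1 = 2; row 3: entry -1 ≤ 0; row 4: 1/1 = 1. Minimum is 1 at row 4 (u4 leaves); pivot element 1.
Pivot on row 4; the z-row RHS becomes 8 − (-4)·1 = 12.
Next entering variable (most negative z-row entry -7): c.
Ratio test on column c — row 1: entry -1 ≤ 0; row 2: 1/5 = 1/5; row 3: entry -6 ≤ 0; row 4: entry -3 ≤ 0. Minimum is 1/5 at row 2 (a leaves); pivot element 5.
After the second pivot the z-row RHS is 12 − (-7)·(1/5) = 67/5.

67/5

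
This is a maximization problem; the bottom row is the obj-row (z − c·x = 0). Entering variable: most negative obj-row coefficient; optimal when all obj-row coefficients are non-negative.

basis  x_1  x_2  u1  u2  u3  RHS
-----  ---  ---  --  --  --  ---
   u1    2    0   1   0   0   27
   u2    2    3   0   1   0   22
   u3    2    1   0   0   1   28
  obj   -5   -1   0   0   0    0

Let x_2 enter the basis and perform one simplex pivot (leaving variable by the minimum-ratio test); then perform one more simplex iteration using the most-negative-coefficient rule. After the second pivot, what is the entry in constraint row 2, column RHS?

11

Ratio test on column x_2 — row 1: entry 0 ≤ 0; row 2: 22/3 = 22/3; row 3: 28/1 = 28. Minimum is 22/3 at row 2 (u2 leaves); pivot element 3.
Divide row 2 by 3; eliminate column x_2 from the other rows.
Second iteration: most negative obj-row entry is -13/3 in column x_1, so x_1 enters.
Ratio test on column x_1 — row 1: 27/2 = 27/2; row 2: (22/3)/(2/3) = 11; row 3: (62/3)/(4/3) = 31/2. Minimum is 11 at row 2 (x_2 leaves); pivot element 2/3.
Divide row 2 by 2/3; eliminate column x_1 from the other rows.
After both pivots, the entry at constraint row 2, column RHS is 11.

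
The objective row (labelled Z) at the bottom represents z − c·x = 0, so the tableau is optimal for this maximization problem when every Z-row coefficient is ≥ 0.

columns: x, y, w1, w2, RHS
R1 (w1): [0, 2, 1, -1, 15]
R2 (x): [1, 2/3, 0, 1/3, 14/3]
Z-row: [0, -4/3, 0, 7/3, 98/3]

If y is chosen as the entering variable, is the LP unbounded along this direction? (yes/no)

no

Column y has positive entries in row(s) 1, 2, so the ratio test bounds it — not unbounded.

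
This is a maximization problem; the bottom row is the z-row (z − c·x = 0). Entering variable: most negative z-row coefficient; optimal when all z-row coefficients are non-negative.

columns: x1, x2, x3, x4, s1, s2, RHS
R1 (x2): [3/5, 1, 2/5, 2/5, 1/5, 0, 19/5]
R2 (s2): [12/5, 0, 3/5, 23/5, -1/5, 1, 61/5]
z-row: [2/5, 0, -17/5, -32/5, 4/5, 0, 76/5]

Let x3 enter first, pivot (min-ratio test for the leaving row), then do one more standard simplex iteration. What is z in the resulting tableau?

419/8

Ratio test on column x3 — row 1: (19/5)/(2/5) = 19/2; row 2: (61/5)/(3/5) = 61/3. Minimum is 19/2 at row 1 (x2 leaves); pivot element 2/5.
Pivot on row 1; the z-row RHS becomes 76/5 − (-17/5)·(19/2) = 95/2.
Next entering variable (most negative z-row entry -3): x4.
Ratio test on column x4 — row 1: (19/2)/1 = 19/2; row 2: (13/2)/4 = 13/8. Minimum is 13/8 at row 2 (s2 leaves); pivot element 4.
After the second pivot the z-row RHS is 95/2 − (-3)·(13/8) = 419/8.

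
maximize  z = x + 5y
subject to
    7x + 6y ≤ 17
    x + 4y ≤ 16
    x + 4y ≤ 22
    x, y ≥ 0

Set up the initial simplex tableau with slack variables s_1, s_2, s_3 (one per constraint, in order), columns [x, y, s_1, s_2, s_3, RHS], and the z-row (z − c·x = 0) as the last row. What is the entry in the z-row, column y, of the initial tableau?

The z-row carries the negated objective coefficients: the y entry is -5.

-5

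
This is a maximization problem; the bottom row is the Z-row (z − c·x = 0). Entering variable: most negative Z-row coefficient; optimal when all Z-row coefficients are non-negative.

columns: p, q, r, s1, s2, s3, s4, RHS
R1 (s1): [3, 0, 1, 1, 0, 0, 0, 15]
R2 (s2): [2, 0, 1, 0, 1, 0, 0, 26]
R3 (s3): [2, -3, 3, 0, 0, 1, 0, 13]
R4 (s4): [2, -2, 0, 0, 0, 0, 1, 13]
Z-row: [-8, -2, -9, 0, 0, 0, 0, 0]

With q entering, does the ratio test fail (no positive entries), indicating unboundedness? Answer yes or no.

Every constraint-row entry in column q is ≤ 0, so increasing q is unbounded.

yes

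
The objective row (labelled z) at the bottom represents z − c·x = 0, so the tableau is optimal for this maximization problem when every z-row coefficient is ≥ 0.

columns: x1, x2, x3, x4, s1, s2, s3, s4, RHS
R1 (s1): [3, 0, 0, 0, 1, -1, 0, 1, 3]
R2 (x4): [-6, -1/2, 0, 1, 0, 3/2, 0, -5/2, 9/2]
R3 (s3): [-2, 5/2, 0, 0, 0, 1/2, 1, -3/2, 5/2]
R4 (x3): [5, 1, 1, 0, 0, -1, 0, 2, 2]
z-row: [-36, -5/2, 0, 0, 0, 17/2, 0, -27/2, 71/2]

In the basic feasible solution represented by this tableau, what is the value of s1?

3

s1 is basic (row 1); its value is the RHS of that row, 3.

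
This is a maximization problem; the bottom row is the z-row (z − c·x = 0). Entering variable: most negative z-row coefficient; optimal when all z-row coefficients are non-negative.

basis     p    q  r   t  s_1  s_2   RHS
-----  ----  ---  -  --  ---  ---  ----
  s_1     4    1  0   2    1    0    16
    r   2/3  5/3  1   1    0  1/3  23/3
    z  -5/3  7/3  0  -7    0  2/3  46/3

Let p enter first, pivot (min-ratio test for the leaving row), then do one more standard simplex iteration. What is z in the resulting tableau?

Ratio test on column p — row 1: 16/4 = 4; row 2: (23/3)/(2/3) = 23/2. Minimum is 4 at row 1 (s_1 leaves); pivot element 4.
Pivot on row 1; the z-row RHS becomes 46/3 − (-5/3)·4 = 22.
Next entering variable (most negative z-row entry -37/6): t.
Ratio test on column t — row 1: 4/(1/2) = 8; row 2: 5/(2/3) = 15/2. Minimum is 15/2 at row 2 (r leaves); pivot element 2/3.
After the second pivot the z-row RHS is 22 − (-37/6)·(15/2) = 273/4.

273/4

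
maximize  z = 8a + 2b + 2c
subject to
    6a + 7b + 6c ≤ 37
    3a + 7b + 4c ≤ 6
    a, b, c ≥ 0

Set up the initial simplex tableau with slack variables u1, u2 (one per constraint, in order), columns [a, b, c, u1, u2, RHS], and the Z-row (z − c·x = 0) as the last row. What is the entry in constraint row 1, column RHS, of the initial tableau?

The RHS of constraint 1 is b_1 = 37.

37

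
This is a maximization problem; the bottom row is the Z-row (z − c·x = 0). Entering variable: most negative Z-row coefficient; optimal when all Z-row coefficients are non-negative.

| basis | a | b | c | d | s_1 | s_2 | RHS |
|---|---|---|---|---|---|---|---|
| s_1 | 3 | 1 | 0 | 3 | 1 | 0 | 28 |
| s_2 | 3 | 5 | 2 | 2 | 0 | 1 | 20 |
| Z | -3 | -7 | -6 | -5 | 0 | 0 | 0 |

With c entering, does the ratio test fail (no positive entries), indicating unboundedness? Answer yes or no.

no

Column c has positive entries in row(s) 2, so the ratio test bounds it — not unbounded.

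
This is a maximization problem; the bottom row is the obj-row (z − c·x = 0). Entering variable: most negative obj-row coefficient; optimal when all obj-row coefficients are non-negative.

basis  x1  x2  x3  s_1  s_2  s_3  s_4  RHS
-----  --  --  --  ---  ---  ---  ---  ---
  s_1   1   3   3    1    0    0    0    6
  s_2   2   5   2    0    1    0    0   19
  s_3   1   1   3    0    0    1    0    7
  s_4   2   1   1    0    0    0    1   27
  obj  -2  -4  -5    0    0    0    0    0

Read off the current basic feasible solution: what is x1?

x1 is not in the basis, so in the current basic feasible solution x1 = 0.

0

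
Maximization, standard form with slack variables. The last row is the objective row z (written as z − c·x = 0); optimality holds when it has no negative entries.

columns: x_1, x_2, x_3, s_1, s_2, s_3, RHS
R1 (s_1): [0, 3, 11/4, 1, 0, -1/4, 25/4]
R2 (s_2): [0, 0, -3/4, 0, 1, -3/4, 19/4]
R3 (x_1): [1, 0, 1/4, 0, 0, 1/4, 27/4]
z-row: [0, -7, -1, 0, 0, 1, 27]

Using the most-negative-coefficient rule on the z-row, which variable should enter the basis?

Negative z-row entries: x_2: -7, x_3: -1.
The most negative is -7 in column x_2, so x_2 enters.

x_2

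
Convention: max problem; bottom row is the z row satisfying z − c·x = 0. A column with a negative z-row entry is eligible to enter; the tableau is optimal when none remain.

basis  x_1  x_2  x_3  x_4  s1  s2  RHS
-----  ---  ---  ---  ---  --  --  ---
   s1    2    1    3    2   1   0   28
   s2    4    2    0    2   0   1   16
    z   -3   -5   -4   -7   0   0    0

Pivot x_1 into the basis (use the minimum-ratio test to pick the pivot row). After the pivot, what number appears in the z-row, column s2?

3/4

Ratio test on column x_1 — row 1: 28/2 = 14; row 2: 16/4 = 4. Minimum is 4 at row 2 (s2 leaves); pivot element 4.
Divide row 2 by 4; eliminate column x_1 from the other rows.
z-row update in column s2: 0 − (-3)·(1/4) = 3/4.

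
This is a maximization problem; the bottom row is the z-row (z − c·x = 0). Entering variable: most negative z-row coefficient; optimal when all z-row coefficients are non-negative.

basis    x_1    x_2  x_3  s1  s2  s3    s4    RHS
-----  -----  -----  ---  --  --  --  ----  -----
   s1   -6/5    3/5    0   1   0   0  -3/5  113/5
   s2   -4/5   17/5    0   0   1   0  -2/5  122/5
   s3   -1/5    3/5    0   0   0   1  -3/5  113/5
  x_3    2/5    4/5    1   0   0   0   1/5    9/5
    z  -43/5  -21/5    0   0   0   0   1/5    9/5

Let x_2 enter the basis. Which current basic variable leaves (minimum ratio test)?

x_3

Column x_2 entries and ratios — s1: (113/5)/(3/5) = 113/3; s2: (122/5)/(17/5) = 122/17; s3: (113/5)/(3/5) = 113/3; x_3: (9/5)/(4/5) = 9/4.
Smallest ratio is 9/4 in the row of x_3, so x_3 leaves.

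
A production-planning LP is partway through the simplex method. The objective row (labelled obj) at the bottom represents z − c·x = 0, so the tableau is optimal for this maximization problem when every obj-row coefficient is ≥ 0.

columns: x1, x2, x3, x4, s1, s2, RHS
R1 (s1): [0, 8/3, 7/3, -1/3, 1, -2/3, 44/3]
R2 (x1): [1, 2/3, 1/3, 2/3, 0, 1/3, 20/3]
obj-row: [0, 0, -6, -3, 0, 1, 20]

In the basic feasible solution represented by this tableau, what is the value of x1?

20/3

x1 is basic (row 2); its value is the RHS of that row, 20/3.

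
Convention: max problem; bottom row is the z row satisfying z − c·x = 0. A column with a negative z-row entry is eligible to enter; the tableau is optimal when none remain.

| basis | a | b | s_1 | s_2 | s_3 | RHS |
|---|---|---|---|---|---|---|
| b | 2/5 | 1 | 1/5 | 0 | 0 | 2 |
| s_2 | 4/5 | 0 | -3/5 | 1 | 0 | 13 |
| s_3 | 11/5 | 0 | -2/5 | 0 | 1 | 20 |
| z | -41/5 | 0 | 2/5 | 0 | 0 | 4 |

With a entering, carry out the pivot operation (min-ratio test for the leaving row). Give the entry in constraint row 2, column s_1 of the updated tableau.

-1

Ratio test on column a — row 1: 2/(2/5) = 5; row 2: 13/(4/5) = 65/4; row 3: 20/(11/5) = 100/11. Minimum is 5 at row 1 (b leaves); pivot element 2/5.
Divide row 1 by 2/5; eliminate column a from the other rows.
Row 2 update in column s_1: -3/5 − (4/5)·(1/2) = -1.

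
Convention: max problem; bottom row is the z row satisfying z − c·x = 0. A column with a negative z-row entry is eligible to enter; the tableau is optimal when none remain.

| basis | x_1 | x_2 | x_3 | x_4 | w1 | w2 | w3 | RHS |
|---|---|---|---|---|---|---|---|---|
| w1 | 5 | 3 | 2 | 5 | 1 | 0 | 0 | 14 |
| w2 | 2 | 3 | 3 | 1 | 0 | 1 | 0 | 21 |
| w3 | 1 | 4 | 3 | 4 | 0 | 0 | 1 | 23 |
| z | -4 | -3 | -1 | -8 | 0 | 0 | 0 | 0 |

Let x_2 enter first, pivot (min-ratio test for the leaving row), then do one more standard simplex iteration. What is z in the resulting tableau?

Ratio test on column x_2 — row 1: 14/3 = 14/3; row 2: 21/3 = 7; row 3: 23/4 = 23/4. Minimum is 14/3 at row 1 (w1 leaves); pivot element 3.
Pivot on row 1; the z-row RHS becomes 0 − (-3)·(14/3) = 14.
Next entering variable (most negative z-row entry -3): x_4.
Ratio test on column x_4 — row 1: (14/3)/(5/3) = 14/5; row 2: entry -4 ≤ 0; row 3: entry -8/3 ≤ 0. Minimum is 14/5 at row 1 (x_2 leaves); pivot element 5/3.
After the second pivot the z-row RHS is 14 − (-3)·(14/5) = 112/5.

112/5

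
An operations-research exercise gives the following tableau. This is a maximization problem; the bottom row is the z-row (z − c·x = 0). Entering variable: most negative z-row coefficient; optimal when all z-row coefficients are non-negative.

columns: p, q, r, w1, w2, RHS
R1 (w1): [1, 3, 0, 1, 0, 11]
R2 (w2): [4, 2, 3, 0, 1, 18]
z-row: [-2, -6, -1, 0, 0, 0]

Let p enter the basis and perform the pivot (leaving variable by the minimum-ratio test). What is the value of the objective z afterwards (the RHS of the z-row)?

9

Ratio test on column p — row 1: 11/1 = 11; row 2: 18/4 = 9/2. Minimum is 9/2 at row 2 (w2 leaves); pivot element 4.
Pivot on row 2; the z-row RHS becomes 0 − (-2)·(9/2) = 9.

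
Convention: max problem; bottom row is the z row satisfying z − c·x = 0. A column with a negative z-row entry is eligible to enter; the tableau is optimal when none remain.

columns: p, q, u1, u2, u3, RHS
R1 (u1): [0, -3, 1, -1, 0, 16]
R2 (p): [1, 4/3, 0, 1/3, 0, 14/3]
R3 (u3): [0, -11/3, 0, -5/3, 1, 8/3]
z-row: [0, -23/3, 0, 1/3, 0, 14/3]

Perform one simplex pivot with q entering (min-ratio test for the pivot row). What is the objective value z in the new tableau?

Ratio test on column q — row 1: entry -3 ≤ 0; row 2: (14/3)/(4/3) = 7/2; row 3: entry -11/3 ≤ 0. Minimum is 7/2 at row 2 (p leaves); pivot element 4/3.
Pivot on row 2; the z-row RHS becomes 14/3 − (-23/3)·(7/2) = 63/2.

63/2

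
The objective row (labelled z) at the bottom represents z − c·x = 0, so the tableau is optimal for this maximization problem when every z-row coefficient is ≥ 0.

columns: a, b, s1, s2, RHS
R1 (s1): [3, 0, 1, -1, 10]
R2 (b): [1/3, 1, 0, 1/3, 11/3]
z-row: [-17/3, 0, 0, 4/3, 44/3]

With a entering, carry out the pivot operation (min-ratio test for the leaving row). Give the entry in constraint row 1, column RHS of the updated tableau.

Ratio test on column a — row 1: 10/3 = 10/3; row 2: (11/3)/(1/3) = 11. Minimum is 10/3 at row 1 (s1 leaves); pivot element 3.
Divide row 1 by 3; eliminate column a from the other rows.
In the new row 1, the RHS entry is the old entry divided by the pivot: 10/3 = 10/3.

10/3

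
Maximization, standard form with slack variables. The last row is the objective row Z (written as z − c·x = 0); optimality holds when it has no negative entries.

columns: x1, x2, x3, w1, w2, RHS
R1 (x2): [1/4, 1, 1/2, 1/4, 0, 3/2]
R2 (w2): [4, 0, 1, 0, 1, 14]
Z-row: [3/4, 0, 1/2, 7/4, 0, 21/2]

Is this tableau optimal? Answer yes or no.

yes

Every Z-row coefficient is ≥ 0, so the tableau is optimal.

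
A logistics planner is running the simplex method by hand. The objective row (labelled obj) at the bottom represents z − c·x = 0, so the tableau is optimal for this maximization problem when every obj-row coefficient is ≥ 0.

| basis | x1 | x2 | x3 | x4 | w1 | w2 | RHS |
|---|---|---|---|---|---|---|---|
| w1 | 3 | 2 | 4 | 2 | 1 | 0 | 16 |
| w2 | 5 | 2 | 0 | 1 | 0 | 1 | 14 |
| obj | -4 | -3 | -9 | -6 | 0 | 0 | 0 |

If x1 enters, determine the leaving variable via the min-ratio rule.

w2

Column x1 entries and ratios — w1: 16/3 = 16/3; w2: 14/5 = 14/5.
Smallest ratio is 14/5 in the row of w2, so w2 leaves.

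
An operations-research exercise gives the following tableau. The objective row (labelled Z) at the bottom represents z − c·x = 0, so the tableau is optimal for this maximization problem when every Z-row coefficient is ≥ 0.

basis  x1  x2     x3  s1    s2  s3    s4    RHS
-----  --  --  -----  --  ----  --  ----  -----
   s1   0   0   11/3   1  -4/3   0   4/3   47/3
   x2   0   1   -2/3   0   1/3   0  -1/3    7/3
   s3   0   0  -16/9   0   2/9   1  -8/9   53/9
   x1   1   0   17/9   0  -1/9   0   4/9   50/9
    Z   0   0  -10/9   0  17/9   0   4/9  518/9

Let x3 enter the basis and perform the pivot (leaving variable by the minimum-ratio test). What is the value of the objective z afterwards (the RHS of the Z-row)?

1034/17

Ratio test on column x3 — row 1: (47/3)/(11/3) = 47/11; row 2: entry -2/3 ≤ 0; row 3: entry -16/9 ≤ 0; row 4: (50/9)/(17/9) = 50/17. Minimum is 50/17 at row 4 (x1 leaves); pivot element 17/9.
Pivot on row 4; the Z-row RHS becomes 518/9 − (-10/9)·(50/17) = 1034/17.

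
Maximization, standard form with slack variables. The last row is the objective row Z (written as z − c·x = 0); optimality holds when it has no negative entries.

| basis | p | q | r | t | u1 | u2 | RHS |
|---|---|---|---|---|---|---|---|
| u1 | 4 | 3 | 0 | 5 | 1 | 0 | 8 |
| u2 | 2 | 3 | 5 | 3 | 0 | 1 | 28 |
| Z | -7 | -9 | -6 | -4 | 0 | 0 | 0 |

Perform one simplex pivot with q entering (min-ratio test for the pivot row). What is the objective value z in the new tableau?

Ratio test on column q — row 1: 8/3 = 8/3; row 2: 28/3 = 28/3. Minimum is 8/3 at row 1 (u1 leaves); pivot element 3.
Pivot on row 1; the Z-row RHS becomes 0 − (-9)·(8/3) = 24.

24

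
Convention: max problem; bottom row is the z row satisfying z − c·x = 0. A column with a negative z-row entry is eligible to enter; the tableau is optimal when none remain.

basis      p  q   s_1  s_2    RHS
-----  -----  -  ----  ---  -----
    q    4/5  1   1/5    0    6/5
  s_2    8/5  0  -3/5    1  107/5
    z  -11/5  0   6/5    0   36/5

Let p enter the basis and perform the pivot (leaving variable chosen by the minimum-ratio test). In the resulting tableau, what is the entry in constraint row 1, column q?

5/4

Ratio test on column p — row 1: (6/5)/(4/5) = 3/2; row 2: (107/5)/(8/5) = 107/8. Minimum is 3/2 at row 1 (q leaves); pivot element 4/5.
Divide row 1 by 4/5; eliminate column p from the other rows.
In the new row 1, the q entry is the old entry divided by the pivot: 1/(4/5) = 5/4.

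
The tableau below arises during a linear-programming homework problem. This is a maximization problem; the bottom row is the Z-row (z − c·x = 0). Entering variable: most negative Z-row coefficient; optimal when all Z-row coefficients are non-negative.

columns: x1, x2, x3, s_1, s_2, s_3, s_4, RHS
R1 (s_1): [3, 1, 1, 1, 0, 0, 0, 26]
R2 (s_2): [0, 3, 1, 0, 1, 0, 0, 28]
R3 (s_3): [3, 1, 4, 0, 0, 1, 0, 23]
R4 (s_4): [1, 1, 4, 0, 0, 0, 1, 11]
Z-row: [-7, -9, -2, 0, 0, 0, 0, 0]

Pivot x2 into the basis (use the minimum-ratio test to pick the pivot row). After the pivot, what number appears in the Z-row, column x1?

-7

Ratio test on column x2 — row 1: 26/1 = 26; row 2: 28/3 = 28/3; row 3: 23/1 = 23; row 4: 11/1 = 11. Minimum is 28/3 at row 2 (s_2 leaves); pivot element 3.
Divide row 2 by 3; eliminate column x2 from the other rows.
Z-row update in column x1: -7 − (-9)·0 = -7.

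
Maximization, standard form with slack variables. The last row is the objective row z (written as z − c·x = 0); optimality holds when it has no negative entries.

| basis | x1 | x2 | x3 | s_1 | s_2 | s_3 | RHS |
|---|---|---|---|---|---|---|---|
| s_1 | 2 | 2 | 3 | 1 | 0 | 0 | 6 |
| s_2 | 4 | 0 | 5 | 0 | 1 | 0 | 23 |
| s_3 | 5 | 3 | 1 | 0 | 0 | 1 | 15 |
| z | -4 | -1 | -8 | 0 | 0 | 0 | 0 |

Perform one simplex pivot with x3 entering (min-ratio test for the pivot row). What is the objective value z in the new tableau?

16

Ratio test on column x3 — row 1: 6/3 = 2; row 2: 23/5 = 23/5; row 3: 15/1 = 15. Minimum is 2 at row 1 (s_1 leaves); pivot element 3.
Pivot on row 1; the z-row RHS becomes 0 − (-8)·2 = 16.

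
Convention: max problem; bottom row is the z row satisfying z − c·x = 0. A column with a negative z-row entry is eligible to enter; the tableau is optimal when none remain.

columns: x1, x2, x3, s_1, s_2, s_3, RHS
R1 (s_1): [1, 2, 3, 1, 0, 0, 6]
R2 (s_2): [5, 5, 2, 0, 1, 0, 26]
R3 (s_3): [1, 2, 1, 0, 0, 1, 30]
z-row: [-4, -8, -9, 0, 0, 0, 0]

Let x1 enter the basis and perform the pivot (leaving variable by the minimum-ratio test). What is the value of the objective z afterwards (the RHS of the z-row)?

104/5

Ratio test on column x1 — row 1: 6/1 = 6; row 2: 26/5 = 26/5; row 3: 30/1 = 30. Minimum is 26/5 at row 2 (s_2 leaves); pivot element 5.
Pivot on row 2; the z-row RHS becomes 0 − (-4)·(26/5) = 104/5.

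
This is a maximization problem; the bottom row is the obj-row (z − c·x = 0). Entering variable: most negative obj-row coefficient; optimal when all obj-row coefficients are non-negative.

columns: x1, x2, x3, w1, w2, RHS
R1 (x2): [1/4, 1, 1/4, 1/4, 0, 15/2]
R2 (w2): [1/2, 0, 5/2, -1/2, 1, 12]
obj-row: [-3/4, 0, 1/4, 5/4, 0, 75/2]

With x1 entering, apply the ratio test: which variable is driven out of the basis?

w2

Column x1 entries and ratios — x2: (15/2)/(1/4) = 30; w2: 12/(1/2) = 24.
Smallest ratio is 24 in the row of w2, so w2 leaves.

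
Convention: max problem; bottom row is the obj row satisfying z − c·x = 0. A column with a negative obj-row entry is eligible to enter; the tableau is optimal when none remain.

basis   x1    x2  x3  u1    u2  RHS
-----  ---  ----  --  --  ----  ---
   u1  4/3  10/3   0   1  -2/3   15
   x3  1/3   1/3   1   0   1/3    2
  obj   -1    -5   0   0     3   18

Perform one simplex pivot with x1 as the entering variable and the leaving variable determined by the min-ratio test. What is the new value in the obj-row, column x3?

3

Ratio test on column x1 — row 1: 15/(4/3) = 45/4; row 2: 2/(1/3) = 6. Minimum is 6 at row 2 (x3 leaves); pivot element 1/3.
Divide row 2 by 1/3; eliminate column x1 from the other rows.
obj-row update in column x3: 0 − (-1)·3 = 3.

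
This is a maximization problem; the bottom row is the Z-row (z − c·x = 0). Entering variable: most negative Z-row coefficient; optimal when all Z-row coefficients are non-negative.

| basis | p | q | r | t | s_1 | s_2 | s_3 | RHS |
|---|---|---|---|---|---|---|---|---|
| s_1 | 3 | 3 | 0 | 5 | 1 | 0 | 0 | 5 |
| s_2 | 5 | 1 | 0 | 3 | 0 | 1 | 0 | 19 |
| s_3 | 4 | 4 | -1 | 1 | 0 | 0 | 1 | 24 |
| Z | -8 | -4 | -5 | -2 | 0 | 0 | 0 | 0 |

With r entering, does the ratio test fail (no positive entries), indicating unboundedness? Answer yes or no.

yes

Every constraint-row entry in column r is ≤ 0, so increasing r is unbounded.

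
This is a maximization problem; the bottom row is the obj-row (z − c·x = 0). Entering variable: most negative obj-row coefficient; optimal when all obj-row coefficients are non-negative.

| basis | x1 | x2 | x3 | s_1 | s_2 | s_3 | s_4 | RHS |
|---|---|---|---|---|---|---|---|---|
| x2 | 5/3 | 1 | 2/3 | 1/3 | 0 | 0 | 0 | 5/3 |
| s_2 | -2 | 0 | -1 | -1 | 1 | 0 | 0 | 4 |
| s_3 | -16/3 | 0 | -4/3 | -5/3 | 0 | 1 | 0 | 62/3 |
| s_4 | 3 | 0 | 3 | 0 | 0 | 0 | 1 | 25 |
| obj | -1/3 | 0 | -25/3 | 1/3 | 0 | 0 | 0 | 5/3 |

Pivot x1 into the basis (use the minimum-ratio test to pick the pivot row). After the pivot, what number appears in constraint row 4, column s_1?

-3/5

Ratio test on column x1 — row 1: (5/3)/(5/3) = 1; row 2: entry -2 ≤ 0; row 3: entry -16/3 ≤ 0; row 4: 25/3 = 25/3. Minimum is 1 at row 1 (x2 leaves); pivot element 5/3.
Divide row 1 by 5/3; eliminate column x1 from the other rows.
Row 4 update in column s_1: 0 − 3·(1/5) = -3/5.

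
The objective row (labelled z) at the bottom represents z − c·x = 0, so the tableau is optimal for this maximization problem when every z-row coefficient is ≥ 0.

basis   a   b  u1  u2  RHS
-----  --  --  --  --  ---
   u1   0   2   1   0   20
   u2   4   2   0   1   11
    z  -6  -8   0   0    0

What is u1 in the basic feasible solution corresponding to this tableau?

u1 is basic (row 1); its value is the RHS of that row, 20.

20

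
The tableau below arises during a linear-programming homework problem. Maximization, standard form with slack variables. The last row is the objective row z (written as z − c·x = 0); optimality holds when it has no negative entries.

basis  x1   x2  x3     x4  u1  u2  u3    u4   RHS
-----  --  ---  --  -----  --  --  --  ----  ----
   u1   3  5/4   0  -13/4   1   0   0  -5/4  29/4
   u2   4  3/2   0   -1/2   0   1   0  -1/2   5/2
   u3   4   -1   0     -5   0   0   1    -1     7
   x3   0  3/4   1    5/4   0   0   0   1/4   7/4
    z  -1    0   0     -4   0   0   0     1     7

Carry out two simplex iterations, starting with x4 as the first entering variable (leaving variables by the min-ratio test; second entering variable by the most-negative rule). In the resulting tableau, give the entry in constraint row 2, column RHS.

4/5

Ratio test on column x4 — row 1: entry -13/4 ≤ 0; row 2: entry -1/2 ≤ 0; row 3: entry -5 ≤ 0; row 4: (7/4)/(5/4) = 7/5. Minimum is 7/5 at row 4 (x3 leaves); pivot element 5/4.
Divide row 4 by 5/4; eliminate column x4 from the other rows.
Second iteration: most negative z-row entry is -1 in column x1, so x1 enters.
Ratio test on column x1 — row 1: (59/5)/3 = 59/15; row 2: (16/5)/4 = 4/5; row 3: 14/4 = 7/2; row 4: entry 0 ≤ 0. Minimum is 4/5 at row 2 (u2 leaves); pivot element 4.
Divide row 2 by 4; eliminate column x1 from the other rows.
After both pivots, the entry at constraint row 2, column RHS is 4/5.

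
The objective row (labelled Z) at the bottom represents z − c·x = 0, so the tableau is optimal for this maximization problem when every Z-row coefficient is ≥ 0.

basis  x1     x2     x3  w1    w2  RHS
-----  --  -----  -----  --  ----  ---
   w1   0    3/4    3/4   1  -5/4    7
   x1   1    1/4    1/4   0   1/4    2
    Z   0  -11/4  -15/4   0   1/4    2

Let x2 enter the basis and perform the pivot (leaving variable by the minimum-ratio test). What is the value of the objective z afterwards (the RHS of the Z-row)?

Ratio test on column x2 — row 1: 7/(3/4) = 28/3; row 2: 2/(1/4) = 8. Minimum is 8 at row 2 (x1 leaves); pivot element 1/4.
Pivot on row 2; the Z-row RHS becomes 2 − (-11/4)·8 = 24.

24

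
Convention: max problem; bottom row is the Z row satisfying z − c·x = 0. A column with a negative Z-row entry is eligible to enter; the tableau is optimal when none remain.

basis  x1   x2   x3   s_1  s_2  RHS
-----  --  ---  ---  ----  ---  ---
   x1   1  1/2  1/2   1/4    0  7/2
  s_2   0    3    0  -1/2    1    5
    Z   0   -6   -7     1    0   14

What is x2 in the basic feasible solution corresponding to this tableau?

x2 is not in the basis, so in the current basic feasible solution x2 = 0.

0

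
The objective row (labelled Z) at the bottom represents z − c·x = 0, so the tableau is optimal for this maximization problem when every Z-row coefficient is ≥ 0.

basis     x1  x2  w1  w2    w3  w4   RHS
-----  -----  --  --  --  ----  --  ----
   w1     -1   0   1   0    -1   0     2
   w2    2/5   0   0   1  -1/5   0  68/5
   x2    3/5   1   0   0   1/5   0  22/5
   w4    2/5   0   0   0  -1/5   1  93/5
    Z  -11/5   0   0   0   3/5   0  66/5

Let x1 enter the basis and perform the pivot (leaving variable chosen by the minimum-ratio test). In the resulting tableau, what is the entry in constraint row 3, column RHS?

Ratio test on column x1 — row 1: entry -1 ≤ 0; row 2: (68/5)/(2/5) = 34; row 3: (22/5)/(3/5) = 22/3; row 4: (93/5)/(2/5) = 93/2. Minimum is 22/3 at row 3 (x2 leaves); pivot element 3/5.
Divide row 3 by 3/5; eliminate column x1 from the other rows.
In the new row 3, the RHS entry is the old entry divided by the pivot: (22/5)/(3/5) = 22/3.

22/3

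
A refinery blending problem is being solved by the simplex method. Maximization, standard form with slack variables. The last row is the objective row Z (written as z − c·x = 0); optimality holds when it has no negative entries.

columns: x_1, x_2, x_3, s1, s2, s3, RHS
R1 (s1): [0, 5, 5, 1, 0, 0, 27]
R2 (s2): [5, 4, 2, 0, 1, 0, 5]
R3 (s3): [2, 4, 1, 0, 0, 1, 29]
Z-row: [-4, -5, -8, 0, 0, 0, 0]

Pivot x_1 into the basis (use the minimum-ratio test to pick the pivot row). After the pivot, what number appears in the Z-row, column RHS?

Ratio test on column x_1 — row 1: entry 0 ≤ 0; row 2: 5/5 = 1; row 3: 29/2 = 29/2. Minimum is 1 at row 2 (s2 leaves); pivot element 5.
Divide row 2 by 5; eliminate column x_1 from the other rows.
Z-row update in column RHS: 0 − (-4)·1 = 4.

4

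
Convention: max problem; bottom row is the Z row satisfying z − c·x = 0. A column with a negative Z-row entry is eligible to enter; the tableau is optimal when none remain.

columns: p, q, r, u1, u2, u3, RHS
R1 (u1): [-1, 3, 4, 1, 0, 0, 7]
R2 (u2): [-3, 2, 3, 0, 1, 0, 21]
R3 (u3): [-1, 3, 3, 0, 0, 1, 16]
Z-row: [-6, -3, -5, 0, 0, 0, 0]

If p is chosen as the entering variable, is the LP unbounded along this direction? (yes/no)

yes

Every constraint-row entry in column p is ≤ 0, so increasing p is unbounded.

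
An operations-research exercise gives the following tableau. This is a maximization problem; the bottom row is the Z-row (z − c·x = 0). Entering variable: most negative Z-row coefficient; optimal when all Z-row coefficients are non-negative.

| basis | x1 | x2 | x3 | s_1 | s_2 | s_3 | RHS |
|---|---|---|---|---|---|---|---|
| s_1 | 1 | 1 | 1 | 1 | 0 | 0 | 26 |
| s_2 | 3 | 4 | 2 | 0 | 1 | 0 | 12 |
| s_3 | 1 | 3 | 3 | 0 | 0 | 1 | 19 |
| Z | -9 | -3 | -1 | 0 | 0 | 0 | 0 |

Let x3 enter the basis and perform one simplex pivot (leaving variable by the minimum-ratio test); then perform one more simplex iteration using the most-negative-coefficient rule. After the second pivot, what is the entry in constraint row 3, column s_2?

Ratio test on column x3 — row 1: 26/1 = 26; row 2: 12/2 = 6; row 3: 19/3 = 19/3. Minimum is 6 at row 2 (s_2 leaves); pivot element 2.
Divide row 2 by 2; eliminate column x3 from the other rows.
Second iteration: most negative Z-row entry is -15/2 in column x1, so x1 enters.
Ratio test on column x1 — row 1: entry -1/2 ≤ 0; row 2: 6/(3/2) = 4; row 3: entry -7/2 ≤ 0. Minimum is 4 at row 2 (x3 leaves); pivot element 3/2.
Divide row 2 by 3/2; eliminate column x1 from the other rows.
After both pivots, the entry at constraint row 3, column s_2 is -1/3.

-1/3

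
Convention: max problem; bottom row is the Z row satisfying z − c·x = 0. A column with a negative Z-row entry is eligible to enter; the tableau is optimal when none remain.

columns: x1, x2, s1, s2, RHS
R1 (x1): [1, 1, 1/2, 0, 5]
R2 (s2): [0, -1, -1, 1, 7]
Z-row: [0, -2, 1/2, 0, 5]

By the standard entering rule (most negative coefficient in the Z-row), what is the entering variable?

Negative Z-row entries: x2: -2.
The most negative is -2 in column x2, so x2 enters.

x2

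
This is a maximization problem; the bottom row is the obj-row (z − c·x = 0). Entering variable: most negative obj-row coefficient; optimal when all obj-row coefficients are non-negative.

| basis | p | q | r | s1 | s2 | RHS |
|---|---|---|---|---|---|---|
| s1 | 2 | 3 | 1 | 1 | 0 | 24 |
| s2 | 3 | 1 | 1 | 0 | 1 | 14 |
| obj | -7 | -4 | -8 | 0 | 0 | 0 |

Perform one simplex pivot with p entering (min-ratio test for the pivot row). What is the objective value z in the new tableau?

98/3

Ratio test on column p — row 1: 24/2 = 12; row 2: 14/3 = 14/3. Minimum is 14/3 at row 2 (s2 leaves); pivot element 3.
Pivot on row 2; the obj-row RHS becomes 0 − (-7)·(14/3) = 98/3.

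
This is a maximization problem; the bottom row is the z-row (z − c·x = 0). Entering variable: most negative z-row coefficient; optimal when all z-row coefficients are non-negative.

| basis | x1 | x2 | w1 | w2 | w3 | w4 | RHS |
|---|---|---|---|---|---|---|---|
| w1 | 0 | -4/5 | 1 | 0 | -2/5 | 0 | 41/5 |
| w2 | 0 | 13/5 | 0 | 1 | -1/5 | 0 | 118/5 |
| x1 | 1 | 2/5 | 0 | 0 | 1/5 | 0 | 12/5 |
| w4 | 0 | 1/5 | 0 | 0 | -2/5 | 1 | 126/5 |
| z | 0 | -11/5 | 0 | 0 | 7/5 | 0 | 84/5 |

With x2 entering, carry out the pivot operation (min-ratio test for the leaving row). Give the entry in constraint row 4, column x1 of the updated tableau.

-1/2

Ratio test on column x2 — row 1: entry -4/5 ≤ 0; row 2: (118/5)/(13/5) = 118/13; row 3: (12/5)/(2/5) = 6; row 4: (126/5)/(1/5) = 126. Minimum is 6 at row 3 (x1 leaves); pivot element 2/5.
Divide row 3 by 2/5; eliminate column x2 from the other rows.
Row 4 update in column x1: 0 − (1/5)·(5/2) = -1/2.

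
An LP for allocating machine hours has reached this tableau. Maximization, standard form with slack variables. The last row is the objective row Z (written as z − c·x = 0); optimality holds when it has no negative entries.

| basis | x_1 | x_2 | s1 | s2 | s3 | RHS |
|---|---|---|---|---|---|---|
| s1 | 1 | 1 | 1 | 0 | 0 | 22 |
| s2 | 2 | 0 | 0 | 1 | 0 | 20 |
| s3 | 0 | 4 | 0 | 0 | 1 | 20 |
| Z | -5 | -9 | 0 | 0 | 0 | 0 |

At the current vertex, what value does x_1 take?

0

x_1 is not in the basis, so in the current basic feasible solution x_1 = 0.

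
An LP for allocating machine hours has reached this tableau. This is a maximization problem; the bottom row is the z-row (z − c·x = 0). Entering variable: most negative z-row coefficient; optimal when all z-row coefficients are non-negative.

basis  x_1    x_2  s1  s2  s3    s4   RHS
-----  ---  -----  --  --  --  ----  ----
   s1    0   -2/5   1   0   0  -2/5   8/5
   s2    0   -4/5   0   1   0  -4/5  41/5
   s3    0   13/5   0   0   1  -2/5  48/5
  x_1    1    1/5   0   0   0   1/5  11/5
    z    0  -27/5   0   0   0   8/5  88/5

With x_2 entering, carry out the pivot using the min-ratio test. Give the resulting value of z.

488/13

Ratio test on column x_2 — row 1: entry -2/5 ≤ 0; row 2: entry -4/5 ≤ 0; row 3: (48/5)/(13/5) = 48/13; row 4: (11/5)/(1/5) = 11. Minimum is 48/13 at row 3 (s3 leaves); pivot element 13/5.
Pivot on row 3; the z-row RHS becomes 88/5 − (-27/5)·(48/13) = 488/13.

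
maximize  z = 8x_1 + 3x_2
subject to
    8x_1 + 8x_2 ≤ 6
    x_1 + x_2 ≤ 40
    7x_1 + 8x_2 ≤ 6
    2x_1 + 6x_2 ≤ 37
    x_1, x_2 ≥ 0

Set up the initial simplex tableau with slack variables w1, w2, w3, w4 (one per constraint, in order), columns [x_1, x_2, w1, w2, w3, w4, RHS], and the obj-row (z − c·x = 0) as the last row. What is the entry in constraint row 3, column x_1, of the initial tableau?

7

Constraint 3 has coefficient 7 on x_1.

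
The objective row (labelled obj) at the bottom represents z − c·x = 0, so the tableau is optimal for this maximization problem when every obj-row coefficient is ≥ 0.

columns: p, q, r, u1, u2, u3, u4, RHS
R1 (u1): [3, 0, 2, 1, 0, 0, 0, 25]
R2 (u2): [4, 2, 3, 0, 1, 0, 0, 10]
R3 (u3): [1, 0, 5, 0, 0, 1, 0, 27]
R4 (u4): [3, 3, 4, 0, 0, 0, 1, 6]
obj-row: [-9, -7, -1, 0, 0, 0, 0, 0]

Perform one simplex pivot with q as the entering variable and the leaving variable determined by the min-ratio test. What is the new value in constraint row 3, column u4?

Ratio test on column q — row 1: entry 0 ≤ 0; row 2: 10/2 = 5; row 3: entry 0 ≤ 0; row 4: 6/3 = 2. Minimum is 2 at row 4 (u4 leaves); pivot element 3.
Divide row 4 by 3; eliminate column q from the other rows.
Row 3 update in column u4: 0 − 0·(1/3) = 0.

0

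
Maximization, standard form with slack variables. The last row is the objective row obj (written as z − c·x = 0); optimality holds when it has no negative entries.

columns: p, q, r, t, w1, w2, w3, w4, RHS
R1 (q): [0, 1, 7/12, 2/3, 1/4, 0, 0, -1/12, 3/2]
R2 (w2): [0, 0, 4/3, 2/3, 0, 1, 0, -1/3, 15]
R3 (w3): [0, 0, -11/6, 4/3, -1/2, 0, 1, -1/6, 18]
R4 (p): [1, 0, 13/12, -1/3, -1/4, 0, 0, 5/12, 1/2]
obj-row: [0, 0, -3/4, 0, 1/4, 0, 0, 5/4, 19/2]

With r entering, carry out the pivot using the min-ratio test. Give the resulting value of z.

Ratio test on column r — row 1: (3/2)/(7/12) = 18/7; row 2: 15/(4/3) = 45/4; row 3: entry -11/6 ≤ 0; row 4: (1/2)/(13/12) = 6/13. Minimum is 6/13 at row 4 (p leaves); pivot element 13/12.
Pivot on row 4; the obj-row RHS becomes 19/2 − (-3/4)·(6/13) = 128/13.

128/13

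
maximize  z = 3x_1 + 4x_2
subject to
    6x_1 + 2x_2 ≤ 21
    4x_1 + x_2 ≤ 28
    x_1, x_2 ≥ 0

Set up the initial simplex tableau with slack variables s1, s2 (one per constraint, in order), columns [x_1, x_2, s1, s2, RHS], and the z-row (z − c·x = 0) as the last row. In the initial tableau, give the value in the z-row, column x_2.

-4

The z-row carries the negated objective coefficients: the x_2 entry is -4.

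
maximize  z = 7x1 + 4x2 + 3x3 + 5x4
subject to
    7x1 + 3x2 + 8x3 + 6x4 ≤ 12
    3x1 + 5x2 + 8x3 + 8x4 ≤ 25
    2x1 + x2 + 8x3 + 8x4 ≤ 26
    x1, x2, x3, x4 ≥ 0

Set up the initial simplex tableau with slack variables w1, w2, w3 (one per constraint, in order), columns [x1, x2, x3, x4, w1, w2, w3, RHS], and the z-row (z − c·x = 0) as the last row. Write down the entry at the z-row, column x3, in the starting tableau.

The z-row carries the negated objective coefficients: the x3 entry is -3.

-3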